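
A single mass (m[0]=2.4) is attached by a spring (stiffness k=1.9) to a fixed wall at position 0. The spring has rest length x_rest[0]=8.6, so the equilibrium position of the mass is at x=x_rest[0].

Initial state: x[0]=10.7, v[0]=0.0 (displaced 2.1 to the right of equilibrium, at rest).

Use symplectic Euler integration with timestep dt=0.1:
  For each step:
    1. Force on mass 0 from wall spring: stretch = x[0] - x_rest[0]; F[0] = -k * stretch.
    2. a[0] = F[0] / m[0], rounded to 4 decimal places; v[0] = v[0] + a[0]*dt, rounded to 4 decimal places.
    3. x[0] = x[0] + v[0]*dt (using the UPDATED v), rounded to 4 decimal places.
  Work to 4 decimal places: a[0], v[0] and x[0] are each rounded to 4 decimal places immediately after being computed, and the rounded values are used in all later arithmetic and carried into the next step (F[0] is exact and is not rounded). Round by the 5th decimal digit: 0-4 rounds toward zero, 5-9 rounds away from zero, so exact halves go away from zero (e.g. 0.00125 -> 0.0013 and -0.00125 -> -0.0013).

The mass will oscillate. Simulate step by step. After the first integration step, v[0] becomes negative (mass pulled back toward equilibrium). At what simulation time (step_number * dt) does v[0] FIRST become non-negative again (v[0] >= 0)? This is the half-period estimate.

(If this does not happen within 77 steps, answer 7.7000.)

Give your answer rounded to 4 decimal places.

Answer: 3.6000

Derivation:
Step 0: x=[10.7000] v=[0.0000]
Step 1: x=[10.6834] v=[-0.1663]
Step 2: x=[10.6503] v=[-0.3312]
Step 3: x=[10.6010] v=[-0.4935]
Step 4: x=[10.5358] v=[-0.6519]
Step 5: x=[10.4553] v=[-0.8052]
Step 6: x=[10.3601] v=[-0.9521]
Step 7: x=[10.2510] v=[-1.0914]
Step 8: x=[10.1288] v=[-1.2221]
Step 9: x=[9.9945] v=[-1.3431]
Step 10: x=[9.8492] v=[-1.4535]
Step 11: x=[9.6940] v=[-1.5524]
Step 12: x=[9.5301] v=[-1.6390]
Step 13: x=[9.3588] v=[-1.7126]
Step 14: x=[9.1815] v=[-1.7727]
Step 15: x=[8.9996] v=[-1.8187]
Step 16: x=[8.8146] v=[-1.8503]
Step 17: x=[8.6279] v=[-1.8673]
Step 18: x=[8.4410] v=[-1.8695]
Step 19: x=[8.2553] v=[-1.8569]
Step 20: x=[8.0723] v=[-1.8296]
Step 21: x=[7.8935] v=[-1.7878]
Step 22: x=[7.7203] v=[-1.7319]
Step 23: x=[7.5541] v=[-1.6623]
Step 24: x=[7.3962] v=[-1.5795]
Step 25: x=[7.2478] v=[-1.4842]
Step 26: x=[7.1101] v=[-1.3772]
Step 27: x=[6.9842] v=[-1.2593]
Step 28: x=[6.8711] v=[-1.1314]
Step 29: x=[6.7717] v=[-0.9945]
Step 30: x=[6.6867] v=[-0.8498]
Step 31: x=[6.6169] v=[-0.6983]
Step 32: x=[6.5628] v=[-0.5413]
Step 33: x=[6.5248] v=[-0.3800]
Step 34: x=[6.5032] v=[-0.2157]
Step 35: x=[6.4982] v=[-0.0497]
Step 36: x=[6.5099] v=[0.1167]
First v>=0 after going negative at step 36, time=3.6000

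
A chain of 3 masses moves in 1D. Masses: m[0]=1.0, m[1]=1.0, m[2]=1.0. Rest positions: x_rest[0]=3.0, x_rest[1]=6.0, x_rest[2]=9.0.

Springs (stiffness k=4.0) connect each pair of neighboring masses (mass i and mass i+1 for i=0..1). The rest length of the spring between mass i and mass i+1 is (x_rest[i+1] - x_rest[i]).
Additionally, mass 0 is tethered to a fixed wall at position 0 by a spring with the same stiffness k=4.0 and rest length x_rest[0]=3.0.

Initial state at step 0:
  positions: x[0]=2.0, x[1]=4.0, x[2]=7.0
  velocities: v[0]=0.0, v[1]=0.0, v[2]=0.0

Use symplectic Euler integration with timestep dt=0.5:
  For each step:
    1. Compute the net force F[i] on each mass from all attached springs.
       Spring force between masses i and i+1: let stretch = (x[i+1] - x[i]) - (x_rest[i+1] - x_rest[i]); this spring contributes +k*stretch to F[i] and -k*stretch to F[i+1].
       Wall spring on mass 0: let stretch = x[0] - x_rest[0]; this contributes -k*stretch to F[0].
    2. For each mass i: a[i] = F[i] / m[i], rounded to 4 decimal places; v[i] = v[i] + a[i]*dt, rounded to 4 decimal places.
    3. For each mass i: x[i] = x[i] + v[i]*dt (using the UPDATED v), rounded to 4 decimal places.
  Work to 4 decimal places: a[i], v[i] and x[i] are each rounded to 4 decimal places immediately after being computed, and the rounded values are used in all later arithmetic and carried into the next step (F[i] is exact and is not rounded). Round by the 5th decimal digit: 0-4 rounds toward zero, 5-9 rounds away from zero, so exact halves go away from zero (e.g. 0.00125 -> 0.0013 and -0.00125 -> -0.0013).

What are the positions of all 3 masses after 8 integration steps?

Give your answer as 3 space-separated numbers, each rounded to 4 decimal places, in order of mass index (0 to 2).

Answer: 4.0000 7.0000 11.0000

Derivation:
Step 0: x=[2.0000 4.0000 7.0000] v=[0.0000 0.0000 0.0000]
Step 1: x=[2.0000 5.0000 7.0000] v=[0.0000 2.0000 0.0000]
Step 2: x=[3.0000 5.0000 8.0000] v=[2.0000 0.0000 2.0000]
Step 3: x=[3.0000 6.0000 9.0000] v=[0.0000 2.0000 2.0000]
Step 4: x=[3.0000 7.0000 10.0000] v=[0.0000 2.0000 2.0000]
Step 5: x=[4.0000 7.0000 11.0000] v=[2.0000 0.0000 2.0000]
Step 6: x=[4.0000 8.0000 11.0000] v=[0.0000 2.0000 0.0000]
Step 7: x=[4.0000 8.0000 11.0000] v=[0.0000 0.0000 0.0000]
Step 8: x=[4.0000 7.0000 11.0000] v=[0.0000 -2.0000 0.0000]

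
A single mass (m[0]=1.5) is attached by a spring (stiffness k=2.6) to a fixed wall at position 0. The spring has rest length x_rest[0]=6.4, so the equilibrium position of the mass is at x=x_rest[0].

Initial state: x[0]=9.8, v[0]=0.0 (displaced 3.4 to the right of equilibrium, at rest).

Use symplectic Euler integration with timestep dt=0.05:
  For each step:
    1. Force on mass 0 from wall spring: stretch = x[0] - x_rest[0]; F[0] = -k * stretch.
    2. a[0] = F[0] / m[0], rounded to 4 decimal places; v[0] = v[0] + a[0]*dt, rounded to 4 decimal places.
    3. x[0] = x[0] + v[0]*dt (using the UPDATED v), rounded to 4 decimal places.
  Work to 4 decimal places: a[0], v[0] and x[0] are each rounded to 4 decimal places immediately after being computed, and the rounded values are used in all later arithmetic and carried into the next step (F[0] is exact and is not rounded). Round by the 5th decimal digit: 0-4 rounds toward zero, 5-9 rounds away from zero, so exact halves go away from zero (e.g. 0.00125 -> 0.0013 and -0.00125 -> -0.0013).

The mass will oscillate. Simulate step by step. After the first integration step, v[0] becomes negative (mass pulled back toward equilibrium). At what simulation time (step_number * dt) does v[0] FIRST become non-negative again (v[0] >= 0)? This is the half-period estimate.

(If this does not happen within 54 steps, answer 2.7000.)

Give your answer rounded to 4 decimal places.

Answer: 2.4000

Derivation:
Step 0: x=[9.8000] v=[0.0000]
Step 1: x=[9.7853] v=[-0.2947]
Step 2: x=[9.7559] v=[-0.5881]
Step 3: x=[9.7120] v=[-0.8789]
Step 4: x=[9.6537] v=[-1.1659]
Step 5: x=[9.5813] v=[-1.4479]
Step 6: x=[9.4951] v=[-1.7236]
Step 7: x=[9.3955] v=[-1.9918]
Step 8: x=[9.2829] v=[-2.2514]
Step 9: x=[9.1578] v=[-2.5013]
Step 10: x=[9.0208] v=[-2.7403]
Step 11: x=[8.8724] v=[-2.9674]
Step 12: x=[8.7133] v=[-3.1817]
Step 13: x=[8.5442] v=[-3.3822]
Step 14: x=[8.3658] v=[-3.5680]
Step 15: x=[8.1789] v=[-3.7384]
Step 16: x=[7.9843] v=[-3.8926]
Step 17: x=[7.7828] v=[-4.0299]
Step 18: x=[7.5753] v=[-4.1497]
Step 19: x=[7.3627] v=[-4.2516]
Step 20: x=[7.1460] v=[-4.3350]
Step 21: x=[6.9260] v=[-4.3997]
Step 22: x=[6.7037] v=[-4.4453]
Step 23: x=[6.4801] v=[-4.4716]
Step 24: x=[6.2562] v=[-4.4785]
Step 25: x=[6.0329] v=[-4.4660]
Step 26: x=[5.8112] v=[-4.4342]
Step 27: x=[5.5920] v=[-4.3832]
Step 28: x=[5.3763] v=[-4.3132]
Step 29: x=[5.1651] v=[-4.2245]
Step 30: x=[4.9592] v=[-4.1175]
Step 31: x=[4.7596] v=[-3.9926]
Step 32: x=[4.5671] v=[-3.8504]
Step 33: x=[4.3825] v=[-3.6916]
Step 34: x=[4.2067] v=[-3.5168]
Step 35: x=[4.0404] v=[-3.3267]
Step 36: x=[3.8843] v=[-3.1222]
Step 37: x=[3.7391] v=[-2.9042]
Step 38: x=[3.6054] v=[-2.6736]
Step 39: x=[3.4838] v=[-2.4314]
Step 40: x=[3.3749] v=[-2.1787]
Step 41: x=[3.2791] v=[-1.9165]
Step 42: x=[3.1968] v=[-1.6460]
Step 43: x=[3.1284] v=[-1.3684]
Step 44: x=[3.0742] v=[-1.0849]
Step 45: x=[3.0344] v=[-0.7967]
Step 46: x=[3.0092] v=[-0.5050]
Step 47: x=[2.9986] v=[-0.2111]
Step 48: x=[3.0028] v=[0.0837]
First v>=0 after going negative at step 48, time=2.4000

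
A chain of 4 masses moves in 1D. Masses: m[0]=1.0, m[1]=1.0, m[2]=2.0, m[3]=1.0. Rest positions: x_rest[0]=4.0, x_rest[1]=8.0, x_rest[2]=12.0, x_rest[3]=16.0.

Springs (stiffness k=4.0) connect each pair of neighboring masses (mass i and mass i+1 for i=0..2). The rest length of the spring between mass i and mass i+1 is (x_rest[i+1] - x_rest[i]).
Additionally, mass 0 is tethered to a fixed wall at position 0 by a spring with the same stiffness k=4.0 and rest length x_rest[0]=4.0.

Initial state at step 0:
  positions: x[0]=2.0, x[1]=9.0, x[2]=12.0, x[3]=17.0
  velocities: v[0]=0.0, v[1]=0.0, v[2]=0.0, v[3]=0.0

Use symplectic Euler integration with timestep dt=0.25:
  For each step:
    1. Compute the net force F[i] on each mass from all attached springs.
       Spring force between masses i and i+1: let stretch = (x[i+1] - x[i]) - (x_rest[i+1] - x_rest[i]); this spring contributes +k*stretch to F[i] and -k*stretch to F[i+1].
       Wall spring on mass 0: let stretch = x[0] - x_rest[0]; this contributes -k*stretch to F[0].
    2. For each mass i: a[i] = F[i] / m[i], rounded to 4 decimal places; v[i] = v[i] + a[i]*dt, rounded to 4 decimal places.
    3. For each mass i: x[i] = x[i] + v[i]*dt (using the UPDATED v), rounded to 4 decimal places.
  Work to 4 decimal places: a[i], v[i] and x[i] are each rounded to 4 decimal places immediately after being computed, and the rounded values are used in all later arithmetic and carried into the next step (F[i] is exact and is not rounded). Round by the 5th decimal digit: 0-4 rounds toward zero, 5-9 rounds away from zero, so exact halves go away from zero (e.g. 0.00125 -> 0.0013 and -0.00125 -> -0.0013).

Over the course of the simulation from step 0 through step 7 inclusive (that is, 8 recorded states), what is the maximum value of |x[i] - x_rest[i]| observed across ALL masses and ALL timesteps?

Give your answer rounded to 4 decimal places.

Step 0: x=[2.0000 9.0000 12.0000 17.0000] v=[0.0000 0.0000 0.0000 0.0000]
Step 1: x=[3.2500 8.0000 12.2500 16.7500] v=[5.0000 -4.0000 1.0000 -1.0000]
Step 2: x=[4.8750 6.8750 12.5313 16.3750] v=[6.5000 -4.5000 1.1250 -1.5000]
Step 3: x=[5.7813 6.6641 12.5860 16.0391] v=[3.6250 -0.8437 0.2187 -1.3437]
Step 4: x=[5.4629 7.7130 12.3321 15.8399] v=[-1.2735 4.1954 -1.0157 -0.7968]
Step 5: x=[4.3413 9.3541 11.9393 15.7638] v=[-4.4863 6.5644 -1.5714 -0.3046]
Step 6: x=[3.3876 10.3883 11.7014 15.7315] v=[-3.8148 4.1368 -0.9518 -0.1291]
Step 7: x=[3.3372 10.0006 11.8031 15.6917] v=[-0.2017 -1.5508 0.4067 -0.1592]
Max displacement = 2.3883

Answer: 2.3883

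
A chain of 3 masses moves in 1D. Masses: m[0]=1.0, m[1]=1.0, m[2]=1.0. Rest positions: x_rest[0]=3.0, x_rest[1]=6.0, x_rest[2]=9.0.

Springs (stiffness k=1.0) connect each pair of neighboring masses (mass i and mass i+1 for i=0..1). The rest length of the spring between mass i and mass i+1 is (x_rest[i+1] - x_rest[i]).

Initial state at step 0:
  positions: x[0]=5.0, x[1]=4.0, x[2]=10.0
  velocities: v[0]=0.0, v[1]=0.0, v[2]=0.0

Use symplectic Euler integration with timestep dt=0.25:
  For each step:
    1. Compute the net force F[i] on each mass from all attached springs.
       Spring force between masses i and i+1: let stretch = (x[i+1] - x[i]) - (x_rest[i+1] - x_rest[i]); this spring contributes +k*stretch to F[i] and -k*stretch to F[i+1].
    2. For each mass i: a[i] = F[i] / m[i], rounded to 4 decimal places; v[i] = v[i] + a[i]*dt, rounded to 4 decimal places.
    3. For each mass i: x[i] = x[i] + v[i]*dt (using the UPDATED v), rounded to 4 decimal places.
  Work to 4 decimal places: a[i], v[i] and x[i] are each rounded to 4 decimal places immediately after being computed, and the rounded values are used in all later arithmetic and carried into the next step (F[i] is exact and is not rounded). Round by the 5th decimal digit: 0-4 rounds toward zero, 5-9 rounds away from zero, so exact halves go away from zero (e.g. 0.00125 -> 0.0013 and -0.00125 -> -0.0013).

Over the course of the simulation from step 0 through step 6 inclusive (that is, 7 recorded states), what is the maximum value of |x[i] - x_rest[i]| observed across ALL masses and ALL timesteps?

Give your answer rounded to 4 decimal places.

Answer: 2.6135

Derivation:
Step 0: x=[5.0000 4.0000 10.0000] v=[0.0000 0.0000 0.0000]
Step 1: x=[4.7500 4.4375 9.8125] v=[-1.0000 1.7500 -0.7500]
Step 2: x=[4.2930 5.2305 9.4766] v=[-1.8281 3.1719 -1.3438]
Step 3: x=[3.7071 6.2303 9.0628] v=[-2.3437 3.9991 -1.6553]
Step 4: x=[3.0914 7.2494 8.6595] v=[-2.4629 4.0764 -1.6134]
Step 5: x=[2.5481 8.0968 8.3555] v=[-2.1734 3.3894 -1.2159]
Step 6: x=[2.1641 8.6135 8.2229] v=[-1.5362 2.0669 -0.5306]
Max displacement = 2.6135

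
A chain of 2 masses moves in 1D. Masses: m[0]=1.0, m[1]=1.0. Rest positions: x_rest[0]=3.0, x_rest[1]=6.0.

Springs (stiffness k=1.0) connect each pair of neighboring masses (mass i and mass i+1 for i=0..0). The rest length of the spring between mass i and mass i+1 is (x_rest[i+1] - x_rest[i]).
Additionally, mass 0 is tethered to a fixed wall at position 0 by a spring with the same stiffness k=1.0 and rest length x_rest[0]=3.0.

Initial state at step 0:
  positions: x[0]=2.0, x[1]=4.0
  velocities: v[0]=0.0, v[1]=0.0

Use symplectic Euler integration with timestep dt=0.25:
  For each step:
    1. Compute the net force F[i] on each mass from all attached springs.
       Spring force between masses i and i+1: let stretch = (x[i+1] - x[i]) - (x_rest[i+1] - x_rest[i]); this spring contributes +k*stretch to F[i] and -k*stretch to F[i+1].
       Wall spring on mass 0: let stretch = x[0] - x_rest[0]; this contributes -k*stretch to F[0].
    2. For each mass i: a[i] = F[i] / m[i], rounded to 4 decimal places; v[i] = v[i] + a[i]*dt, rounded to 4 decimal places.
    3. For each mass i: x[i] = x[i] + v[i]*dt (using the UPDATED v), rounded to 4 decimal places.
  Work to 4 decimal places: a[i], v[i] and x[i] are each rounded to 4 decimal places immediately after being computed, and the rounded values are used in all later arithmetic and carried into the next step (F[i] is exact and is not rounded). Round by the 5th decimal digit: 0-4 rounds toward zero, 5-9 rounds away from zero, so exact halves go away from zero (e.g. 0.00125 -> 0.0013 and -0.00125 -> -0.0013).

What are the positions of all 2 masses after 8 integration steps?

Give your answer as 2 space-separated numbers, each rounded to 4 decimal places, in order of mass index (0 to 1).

Step 0: x=[2.0000 4.0000] v=[0.0000 0.0000]
Step 1: x=[2.0000 4.0625] v=[0.0000 0.2500]
Step 2: x=[2.0039 4.1836] v=[0.0156 0.4844]
Step 3: x=[2.0188 4.3560] v=[0.0596 0.6895]
Step 4: x=[2.0536 4.5698] v=[0.1392 0.8552]
Step 5: x=[2.1173 4.8139] v=[0.2549 0.9762]
Step 6: x=[2.2172 5.0769] v=[0.3997 1.0521]
Step 7: x=[2.3573 5.3487] v=[0.5603 1.0872]
Step 8: x=[2.5370 5.6211] v=[0.7188 1.0894]

Answer: 2.5370 5.6211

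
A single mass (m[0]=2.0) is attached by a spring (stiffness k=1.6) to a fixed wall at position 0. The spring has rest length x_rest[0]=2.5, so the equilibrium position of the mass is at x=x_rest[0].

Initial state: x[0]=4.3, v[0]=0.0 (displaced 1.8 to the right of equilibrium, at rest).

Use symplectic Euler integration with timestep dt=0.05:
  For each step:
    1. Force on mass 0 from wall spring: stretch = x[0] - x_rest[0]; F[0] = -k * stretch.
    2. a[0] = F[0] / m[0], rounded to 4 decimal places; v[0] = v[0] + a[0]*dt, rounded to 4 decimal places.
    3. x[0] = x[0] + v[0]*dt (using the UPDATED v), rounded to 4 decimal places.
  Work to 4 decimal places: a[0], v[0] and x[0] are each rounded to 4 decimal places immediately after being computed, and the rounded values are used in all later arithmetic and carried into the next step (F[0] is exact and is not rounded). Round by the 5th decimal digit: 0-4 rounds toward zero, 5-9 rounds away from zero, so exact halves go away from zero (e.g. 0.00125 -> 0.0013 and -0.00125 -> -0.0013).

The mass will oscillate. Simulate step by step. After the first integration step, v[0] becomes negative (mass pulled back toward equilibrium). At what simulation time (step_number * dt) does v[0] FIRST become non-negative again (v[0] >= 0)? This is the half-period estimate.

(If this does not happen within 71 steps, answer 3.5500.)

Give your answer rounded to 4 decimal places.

Answer: 3.5500

Derivation:
Step 0: x=[4.3000] v=[0.0000]
Step 1: x=[4.2964] v=[-0.0720]
Step 2: x=[4.2892] v=[-0.1439]
Step 3: x=[4.2784] v=[-0.2155]
Step 4: x=[4.2641] v=[-0.2866]
Step 5: x=[4.2462] v=[-0.3572]
Step 6: x=[4.2248] v=[-0.4271]
Step 7: x=[4.2000] v=[-0.4961]
Step 8: x=[4.1718] v=[-0.5641]
Step 9: x=[4.1403] v=[-0.6310]
Step 10: x=[4.1055] v=[-0.6966]
Step 11: x=[4.0675] v=[-0.7608]
Step 12: x=[4.0263] v=[-0.8235]
Step 13: x=[3.9821] v=[-0.8846]
Step 14: x=[3.9349] v=[-0.9439]
Step 15: x=[3.8848] v=[-1.0013]
Step 16: x=[3.8320] v=[-1.0567]
Step 17: x=[3.7765] v=[-1.1100]
Step 18: x=[3.7184] v=[-1.1611]
Step 19: x=[3.6579] v=[-1.2098]
Step 20: x=[3.5951] v=[-1.2561]
Step 21: x=[3.5301] v=[-1.2999]
Step 22: x=[3.4630] v=[-1.3411]
Step 23: x=[3.3940] v=[-1.3796]
Step 24: x=[3.3232] v=[-1.4154]
Step 25: x=[3.2508] v=[-1.4483]
Step 26: x=[3.1769] v=[-1.4783]
Step 27: x=[3.1016] v=[-1.5054]
Step 28: x=[3.0251] v=[-1.5295]
Step 29: x=[2.9476] v=[-1.5505]
Step 30: x=[2.8692] v=[-1.5684]
Step 31: x=[2.7900] v=[-1.5832]
Step 32: x=[2.7103] v=[-1.5948]
Step 33: x=[2.6301] v=[-1.6032]
Step 34: x=[2.5497] v=[-1.6084]
Step 35: x=[2.4692] v=[-1.6104]
Step 36: x=[2.3887] v=[-1.6092]
Step 37: x=[2.3085] v=[-1.6048]
Step 38: x=[2.2286] v=[-1.5971]
Step 39: x=[2.1493] v=[-1.5862]
Step 40: x=[2.0707] v=[-1.5722]
Step 41: x=[1.9930] v=[-1.5550]
Step 42: x=[1.9163] v=[-1.5347]
Step 43: x=[1.8407] v=[-1.5114]
Step 44: x=[1.7665] v=[-1.4850]
Step 45: x=[1.6937] v=[-1.4557]
Step 46: x=[1.6225] v=[-1.4235]
Step 47: x=[1.5531] v=[-1.3884]
Step 48: x=[1.4856] v=[-1.3505]
Step 49: x=[1.4201] v=[-1.3099]
Step 50: x=[1.3568] v=[-1.2667]
Step 51: x=[1.2958] v=[-1.2210]
Step 52: x=[1.2372] v=[-1.1728]
Step 53: x=[1.1811] v=[-1.1223]
Step 54: x=[1.1276] v=[-1.0695]
Step 55: x=[1.0769] v=[-1.0146]
Step 56: x=[1.0290] v=[-0.9577]
Step 57: x=[0.9841] v=[-0.8989]
Step 58: x=[0.9422] v=[-0.8383]
Step 59: x=[0.9034] v=[-0.7760]
Step 60: x=[0.8678] v=[-0.7121]
Step 61: x=[0.8355] v=[-0.6468]
Step 62: x=[0.8065] v=[-0.5802]
Step 63: x=[0.7809] v=[-0.5125]
Step 64: x=[0.7587] v=[-0.4437]
Step 65: x=[0.7400] v=[-0.3741]
Step 66: x=[0.7248] v=[-0.3037]
Step 67: x=[0.7132] v=[-0.2327]
Step 68: x=[0.7051] v=[-0.1612]
Step 69: x=[0.7006] v=[-0.0894]
Step 70: x=[0.6997] v=[-0.0174]
Step 71: x=[0.7024] v=[0.0546]
First v>=0 after going negative at step 71, time=3.5500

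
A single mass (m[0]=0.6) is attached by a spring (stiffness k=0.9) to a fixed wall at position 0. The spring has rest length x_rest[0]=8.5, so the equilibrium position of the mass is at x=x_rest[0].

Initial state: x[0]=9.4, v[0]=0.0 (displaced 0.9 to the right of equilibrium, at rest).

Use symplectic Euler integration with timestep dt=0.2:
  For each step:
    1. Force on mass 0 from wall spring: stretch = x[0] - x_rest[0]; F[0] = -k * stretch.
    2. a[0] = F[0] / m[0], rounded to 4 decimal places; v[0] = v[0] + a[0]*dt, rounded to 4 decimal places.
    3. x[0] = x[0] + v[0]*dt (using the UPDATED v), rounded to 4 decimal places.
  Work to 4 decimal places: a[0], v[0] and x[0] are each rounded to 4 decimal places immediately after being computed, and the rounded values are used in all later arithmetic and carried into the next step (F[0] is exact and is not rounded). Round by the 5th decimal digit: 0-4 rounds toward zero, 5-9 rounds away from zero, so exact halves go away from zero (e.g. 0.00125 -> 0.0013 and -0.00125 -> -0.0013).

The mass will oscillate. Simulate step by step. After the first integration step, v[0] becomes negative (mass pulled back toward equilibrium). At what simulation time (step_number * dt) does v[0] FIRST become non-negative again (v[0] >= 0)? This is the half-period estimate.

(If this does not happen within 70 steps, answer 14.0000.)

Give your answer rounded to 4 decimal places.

Answer: 2.6000

Derivation:
Step 0: x=[9.4000] v=[0.0000]
Step 1: x=[9.3460] v=[-0.2700]
Step 2: x=[9.2412] v=[-0.5238]
Step 3: x=[9.0920] v=[-0.7462]
Step 4: x=[8.9072] v=[-0.9238]
Step 5: x=[8.6980] v=[-1.0460]
Step 6: x=[8.4769] v=[-1.1054]
Step 7: x=[8.2572] v=[-1.0985]
Step 8: x=[8.0521] v=[-1.0257]
Step 9: x=[7.8738] v=[-0.8913]
Step 10: x=[7.7331] v=[-0.7034]
Step 11: x=[7.6384] v=[-0.4733]
Step 12: x=[7.5954] v=[-0.2148]
Step 13: x=[7.6067] v=[0.0566]
First v>=0 after going negative at step 13, time=2.6000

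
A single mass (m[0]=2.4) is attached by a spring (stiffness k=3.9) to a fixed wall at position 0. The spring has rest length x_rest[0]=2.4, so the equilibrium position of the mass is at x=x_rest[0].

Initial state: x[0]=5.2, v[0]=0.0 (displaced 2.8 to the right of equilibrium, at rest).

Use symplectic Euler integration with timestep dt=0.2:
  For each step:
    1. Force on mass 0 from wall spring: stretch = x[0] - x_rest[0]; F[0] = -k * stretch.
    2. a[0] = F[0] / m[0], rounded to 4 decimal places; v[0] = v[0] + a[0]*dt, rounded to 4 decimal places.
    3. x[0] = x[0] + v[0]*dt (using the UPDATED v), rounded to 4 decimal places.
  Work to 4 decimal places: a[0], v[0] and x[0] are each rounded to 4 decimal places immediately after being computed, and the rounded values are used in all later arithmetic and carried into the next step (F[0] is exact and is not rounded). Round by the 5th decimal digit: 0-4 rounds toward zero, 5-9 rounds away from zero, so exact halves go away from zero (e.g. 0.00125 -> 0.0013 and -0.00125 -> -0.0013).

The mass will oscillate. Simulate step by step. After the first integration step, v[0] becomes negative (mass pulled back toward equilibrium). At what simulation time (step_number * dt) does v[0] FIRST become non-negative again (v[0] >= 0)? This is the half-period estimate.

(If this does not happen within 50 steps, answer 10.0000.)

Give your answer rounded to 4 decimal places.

Answer: 2.6000

Derivation:
Step 0: x=[5.2000] v=[0.0000]
Step 1: x=[5.0180] v=[-0.9100]
Step 2: x=[4.6658] v=[-1.7609]
Step 3: x=[4.1663] v=[-2.4973]
Step 4: x=[3.5520] v=[-3.0713]
Step 5: x=[2.8629] v=[-3.4457]
Step 6: x=[2.1437] v=[-3.5961]
Step 7: x=[1.4411] v=[-3.5128]
Step 8: x=[0.8009] v=[-3.2012]
Step 9: x=[0.2646] v=[-2.6815]
Step 10: x=[-0.1329] v=[-1.9875]
Step 11: x=[-0.3658] v=[-1.1643]
Step 12: x=[-0.4189] v=[-0.2654]
Step 13: x=[-0.2888] v=[0.6507]
First v>=0 after going negative at step 13, time=2.6000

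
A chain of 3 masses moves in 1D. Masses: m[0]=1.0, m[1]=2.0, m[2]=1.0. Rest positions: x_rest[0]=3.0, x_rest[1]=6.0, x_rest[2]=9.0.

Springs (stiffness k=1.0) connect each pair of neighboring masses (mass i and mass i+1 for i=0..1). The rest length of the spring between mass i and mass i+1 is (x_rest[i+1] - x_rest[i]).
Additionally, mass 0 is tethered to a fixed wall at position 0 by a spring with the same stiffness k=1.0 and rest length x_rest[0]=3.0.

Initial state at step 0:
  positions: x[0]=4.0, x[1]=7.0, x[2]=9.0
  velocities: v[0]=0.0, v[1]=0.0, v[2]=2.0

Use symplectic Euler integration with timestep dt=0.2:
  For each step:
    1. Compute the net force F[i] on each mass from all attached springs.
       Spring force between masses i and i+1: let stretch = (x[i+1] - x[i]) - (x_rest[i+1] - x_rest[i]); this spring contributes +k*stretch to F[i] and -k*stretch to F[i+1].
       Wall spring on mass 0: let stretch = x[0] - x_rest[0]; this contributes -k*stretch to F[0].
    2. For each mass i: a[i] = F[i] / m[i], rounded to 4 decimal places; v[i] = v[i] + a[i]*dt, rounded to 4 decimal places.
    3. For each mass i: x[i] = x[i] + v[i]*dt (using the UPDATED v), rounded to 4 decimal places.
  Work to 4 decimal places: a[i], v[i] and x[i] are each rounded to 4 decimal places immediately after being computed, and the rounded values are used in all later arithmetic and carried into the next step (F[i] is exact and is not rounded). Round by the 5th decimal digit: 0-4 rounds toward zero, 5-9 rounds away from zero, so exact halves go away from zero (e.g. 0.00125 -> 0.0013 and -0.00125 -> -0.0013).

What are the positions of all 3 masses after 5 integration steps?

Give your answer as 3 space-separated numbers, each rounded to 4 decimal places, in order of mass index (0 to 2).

Answer: 3.4860 6.8741 11.2192

Derivation:
Step 0: x=[4.0000 7.0000 9.0000] v=[0.0000 0.0000 2.0000]
Step 1: x=[3.9600 6.9800 9.4400] v=[-0.2000 -0.1000 2.2000]
Step 2: x=[3.8824 6.9488 9.9016] v=[-0.3880 -0.1560 2.3080]
Step 3: x=[3.7722 6.9153 10.3651] v=[-0.5512 -0.1674 2.3174]
Step 4: x=[3.6368 6.8880 10.8106] v=[-0.6770 -0.1367 2.2274]
Step 5: x=[3.4860 6.8741 11.2192] v=[-0.7541 -0.0696 2.0429]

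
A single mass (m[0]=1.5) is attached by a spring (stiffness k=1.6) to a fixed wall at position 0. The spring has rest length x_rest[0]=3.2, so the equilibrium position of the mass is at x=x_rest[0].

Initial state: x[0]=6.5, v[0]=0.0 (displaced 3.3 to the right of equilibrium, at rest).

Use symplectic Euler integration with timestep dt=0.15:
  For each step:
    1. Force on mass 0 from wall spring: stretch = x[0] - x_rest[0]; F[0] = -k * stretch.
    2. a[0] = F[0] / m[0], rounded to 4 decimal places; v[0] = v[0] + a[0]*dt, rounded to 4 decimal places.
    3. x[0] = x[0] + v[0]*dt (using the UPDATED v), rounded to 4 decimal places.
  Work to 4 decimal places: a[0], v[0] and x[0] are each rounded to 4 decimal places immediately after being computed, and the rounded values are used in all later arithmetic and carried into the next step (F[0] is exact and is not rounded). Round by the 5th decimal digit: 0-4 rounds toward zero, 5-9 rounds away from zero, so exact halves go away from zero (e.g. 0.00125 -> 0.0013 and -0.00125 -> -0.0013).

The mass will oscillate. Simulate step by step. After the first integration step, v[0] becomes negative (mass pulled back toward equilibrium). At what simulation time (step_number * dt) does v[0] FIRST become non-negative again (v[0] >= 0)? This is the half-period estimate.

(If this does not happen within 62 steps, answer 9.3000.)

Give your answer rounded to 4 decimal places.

Step 0: x=[6.5000] v=[0.0000]
Step 1: x=[6.4208] v=[-0.5280]
Step 2: x=[6.2643] v=[-1.0433]
Step 3: x=[6.0343] v=[-1.5336]
Step 4: x=[5.7362] v=[-1.9871]
Step 5: x=[5.3773] v=[-2.3929]
Step 6: x=[4.9661] v=[-2.7413]
Step 7: x=[4.5125] v=[-3.0239]
Step 8: x=[4.0274] v=[-3.2339]
Step 9: x=[3.5225] v=[-3.3663]
Step 10: x=[3.0098] v=[-3.4179]
Step 11: x=[2.5017] v=[-3.3875]
Step 12: x=[2.0103] v=[-3.2758]
Step 13: x=[1.5475] v=[-3.0855]
Step 14: x=[1.1243] v=[-2.8211]
Step 15: x=[0.7510] v=[-2.4890]
Step 16: x=[0.4364] v=[-2.0972]
Step 17: x=[0.1882] v=[-1.6550]
Step 18: x=[0.0122] v=[-1.1731]
Step 19: x=[-0.0873] v=[-0.6631]
Step 20: x=[-0.1079] v=[-0.1371]
Step 21: x=[-0.0491] v=[0.3922]
First v>=0 after going negative at step 21, time=3.1500

Answer: 3.1500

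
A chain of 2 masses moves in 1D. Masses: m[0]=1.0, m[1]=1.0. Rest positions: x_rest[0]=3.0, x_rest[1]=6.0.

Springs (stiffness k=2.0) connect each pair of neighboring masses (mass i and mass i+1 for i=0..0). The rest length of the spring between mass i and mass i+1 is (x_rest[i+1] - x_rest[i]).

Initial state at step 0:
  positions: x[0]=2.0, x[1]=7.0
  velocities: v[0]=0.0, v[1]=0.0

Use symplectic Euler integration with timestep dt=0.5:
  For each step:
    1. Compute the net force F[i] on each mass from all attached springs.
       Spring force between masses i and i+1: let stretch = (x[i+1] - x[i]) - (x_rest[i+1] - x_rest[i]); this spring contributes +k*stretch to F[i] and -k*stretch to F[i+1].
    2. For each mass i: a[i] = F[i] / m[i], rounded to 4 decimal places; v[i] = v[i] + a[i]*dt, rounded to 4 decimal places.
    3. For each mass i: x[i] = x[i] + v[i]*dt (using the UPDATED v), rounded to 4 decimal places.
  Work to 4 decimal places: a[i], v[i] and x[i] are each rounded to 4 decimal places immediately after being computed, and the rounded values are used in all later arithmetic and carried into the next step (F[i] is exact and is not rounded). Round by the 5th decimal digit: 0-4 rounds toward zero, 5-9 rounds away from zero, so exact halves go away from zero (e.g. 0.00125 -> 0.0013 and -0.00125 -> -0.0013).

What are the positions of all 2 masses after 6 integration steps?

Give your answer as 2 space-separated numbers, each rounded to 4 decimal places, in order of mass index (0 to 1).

Step 0: x=[2.0000 7.0000] v=[0.0000 0.0000]
Step 1: x=[3.0000 6.0000] v=[2.0000 -2.0000]
Step 2: x=[4.0000 5.0000] v=[2.0000 -2.0000]
Step 3: x=[4.0000 5.0000] v=[0.0000 0.0000]
Step 4: x=[3.0000 6.0000] v=[-2.0000 2.0000]
Step 5: x=[2.0000 7.0000] v=[-2.0000 2.0000]
Step 6: x=[2.0000 7.0000] v=[0.0000 0.0000]

Answer: 2.0000 7.0000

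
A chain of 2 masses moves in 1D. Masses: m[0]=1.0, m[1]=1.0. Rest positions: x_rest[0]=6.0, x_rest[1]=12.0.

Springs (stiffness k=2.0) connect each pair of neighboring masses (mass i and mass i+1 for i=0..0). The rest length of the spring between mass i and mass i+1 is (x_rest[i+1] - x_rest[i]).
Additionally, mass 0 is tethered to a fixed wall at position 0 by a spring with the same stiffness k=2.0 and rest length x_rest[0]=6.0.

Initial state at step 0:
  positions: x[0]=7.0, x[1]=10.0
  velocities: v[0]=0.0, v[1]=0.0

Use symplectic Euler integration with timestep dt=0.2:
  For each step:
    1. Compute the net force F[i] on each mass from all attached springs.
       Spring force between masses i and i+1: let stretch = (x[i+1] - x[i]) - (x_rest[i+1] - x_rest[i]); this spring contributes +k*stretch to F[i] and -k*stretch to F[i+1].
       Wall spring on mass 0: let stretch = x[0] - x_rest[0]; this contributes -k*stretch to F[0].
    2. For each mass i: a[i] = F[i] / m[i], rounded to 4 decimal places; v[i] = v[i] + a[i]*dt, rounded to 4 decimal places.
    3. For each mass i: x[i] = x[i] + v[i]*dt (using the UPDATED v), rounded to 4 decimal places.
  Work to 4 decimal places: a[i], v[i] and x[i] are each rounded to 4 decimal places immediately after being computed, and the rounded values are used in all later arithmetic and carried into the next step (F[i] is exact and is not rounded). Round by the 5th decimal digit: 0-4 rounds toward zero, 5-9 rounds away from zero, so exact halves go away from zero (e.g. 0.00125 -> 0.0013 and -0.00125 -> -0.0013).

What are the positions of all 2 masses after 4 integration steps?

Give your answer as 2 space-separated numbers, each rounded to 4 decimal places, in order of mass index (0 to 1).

Answer: 4.7552 11.7906

Derivation:
Step 0: x=[7.0000 10.0000] v=[0.0000 0.0000]
Step 1: x=[6.6800 10.2400] v=[-1.6000 1.2000]
Step 2: x=[6.1104 10.6752] v=[-2.8480 2.1760]
Step 3: x=[5.4172 11.2252] v=[-3.4662 2.7501]
Step 4: x=[4.7552 11.7906] v=[-3.3099 2.8269]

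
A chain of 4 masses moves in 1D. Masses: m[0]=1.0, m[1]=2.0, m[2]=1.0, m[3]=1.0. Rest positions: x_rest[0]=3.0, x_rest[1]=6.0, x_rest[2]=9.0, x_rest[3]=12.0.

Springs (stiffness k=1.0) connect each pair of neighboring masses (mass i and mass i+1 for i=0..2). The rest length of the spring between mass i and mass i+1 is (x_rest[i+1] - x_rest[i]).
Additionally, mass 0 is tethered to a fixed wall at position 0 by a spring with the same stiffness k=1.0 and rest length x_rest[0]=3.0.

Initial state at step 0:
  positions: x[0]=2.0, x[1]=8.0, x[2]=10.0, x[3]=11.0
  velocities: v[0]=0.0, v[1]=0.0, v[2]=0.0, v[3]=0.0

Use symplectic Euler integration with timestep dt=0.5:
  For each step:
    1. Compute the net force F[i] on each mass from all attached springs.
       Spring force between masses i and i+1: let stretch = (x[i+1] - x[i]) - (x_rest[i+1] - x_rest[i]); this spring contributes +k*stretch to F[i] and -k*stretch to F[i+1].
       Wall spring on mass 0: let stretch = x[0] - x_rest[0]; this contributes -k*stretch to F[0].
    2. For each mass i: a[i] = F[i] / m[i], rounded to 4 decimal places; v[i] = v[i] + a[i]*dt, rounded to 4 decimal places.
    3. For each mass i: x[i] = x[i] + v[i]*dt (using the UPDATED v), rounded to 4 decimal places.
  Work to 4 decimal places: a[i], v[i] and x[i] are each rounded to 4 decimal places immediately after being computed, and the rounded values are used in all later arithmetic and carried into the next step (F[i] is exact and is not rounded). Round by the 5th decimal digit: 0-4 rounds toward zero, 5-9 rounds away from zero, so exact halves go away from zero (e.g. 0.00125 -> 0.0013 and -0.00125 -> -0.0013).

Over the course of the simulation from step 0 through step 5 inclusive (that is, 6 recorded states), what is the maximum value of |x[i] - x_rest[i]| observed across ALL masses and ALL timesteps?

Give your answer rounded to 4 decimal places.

Step 0: x=[2.0000 8.0000 10.0000 11.0000] v=[0.0000 0.0000 0.0000 0.0000]
Step 1: x=[3.0000 7.5000 9.7500 11.5000] v=[2.0000 -1.0000 -0.5000 1.0000]
Step 2: x=[4.3750 6.7188 9.3750 12.3125] v=[2.7500 -1.5625 -0.7500 1.6250]
Step 3: x=[5.2422 5.9766 9.0703 13.1407] v=[1.7344 -1.4844 -0.6094 1.6563]
Step 4: x=[4.9825 5.5293 9.0098 13.7013] v=[-0.5195 -0.8946 -0.1211 1.1211]
Step 5: x=[3.6138 5.4487 9.2520 13.8390] v=[-2.7374 -0.1612 0.4844 0.2754]
Max displacement = 2.2422

Answer: 2.2422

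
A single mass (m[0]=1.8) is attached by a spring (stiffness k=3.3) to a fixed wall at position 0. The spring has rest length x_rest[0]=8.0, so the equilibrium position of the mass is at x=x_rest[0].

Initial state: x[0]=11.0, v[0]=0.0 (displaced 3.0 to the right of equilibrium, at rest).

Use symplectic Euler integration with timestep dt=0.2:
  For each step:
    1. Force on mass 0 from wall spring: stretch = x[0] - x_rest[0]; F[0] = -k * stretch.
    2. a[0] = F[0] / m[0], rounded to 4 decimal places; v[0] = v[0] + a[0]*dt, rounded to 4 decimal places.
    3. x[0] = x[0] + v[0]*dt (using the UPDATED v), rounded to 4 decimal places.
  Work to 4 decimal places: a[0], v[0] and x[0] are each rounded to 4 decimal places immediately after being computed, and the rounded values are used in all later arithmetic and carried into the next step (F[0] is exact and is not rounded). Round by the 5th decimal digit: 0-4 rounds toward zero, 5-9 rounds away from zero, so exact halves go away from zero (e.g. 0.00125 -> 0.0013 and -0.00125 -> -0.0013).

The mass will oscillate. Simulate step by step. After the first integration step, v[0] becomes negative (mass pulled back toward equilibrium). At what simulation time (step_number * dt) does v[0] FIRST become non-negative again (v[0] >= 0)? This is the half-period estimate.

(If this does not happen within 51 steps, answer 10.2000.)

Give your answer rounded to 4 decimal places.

Step 0: x=[11.0000] v=[0.0000]
Step 1: x=[10.7800] v=[-1.1000]
Step 2: x=[10.3561] v=[-2.1193]
Step 3: x=[9.7595] v=[-2.9832]
Step 4: x=[9.0338] v=[-3.6284]
Step 5: x=[8.2323] v=[-4.0075]
Step 6: x=[7.4138] v=[-4.0927]
Step 7: x=[6.6382] v=[-3.8778]
Step 8: x=[5.9625] v=[-3.3785]
Step 9: x=[5.4362] v=[-2.6314]
Step 10: x=[5.0979] v=[-1.6913]
Step 11: x=[4.9725] v=[-0.6272]
Step 12: x=[5.0691] v=[0.4829]
First v>=0 after going negative at step 12, time=2.4000

Answer: 2.4000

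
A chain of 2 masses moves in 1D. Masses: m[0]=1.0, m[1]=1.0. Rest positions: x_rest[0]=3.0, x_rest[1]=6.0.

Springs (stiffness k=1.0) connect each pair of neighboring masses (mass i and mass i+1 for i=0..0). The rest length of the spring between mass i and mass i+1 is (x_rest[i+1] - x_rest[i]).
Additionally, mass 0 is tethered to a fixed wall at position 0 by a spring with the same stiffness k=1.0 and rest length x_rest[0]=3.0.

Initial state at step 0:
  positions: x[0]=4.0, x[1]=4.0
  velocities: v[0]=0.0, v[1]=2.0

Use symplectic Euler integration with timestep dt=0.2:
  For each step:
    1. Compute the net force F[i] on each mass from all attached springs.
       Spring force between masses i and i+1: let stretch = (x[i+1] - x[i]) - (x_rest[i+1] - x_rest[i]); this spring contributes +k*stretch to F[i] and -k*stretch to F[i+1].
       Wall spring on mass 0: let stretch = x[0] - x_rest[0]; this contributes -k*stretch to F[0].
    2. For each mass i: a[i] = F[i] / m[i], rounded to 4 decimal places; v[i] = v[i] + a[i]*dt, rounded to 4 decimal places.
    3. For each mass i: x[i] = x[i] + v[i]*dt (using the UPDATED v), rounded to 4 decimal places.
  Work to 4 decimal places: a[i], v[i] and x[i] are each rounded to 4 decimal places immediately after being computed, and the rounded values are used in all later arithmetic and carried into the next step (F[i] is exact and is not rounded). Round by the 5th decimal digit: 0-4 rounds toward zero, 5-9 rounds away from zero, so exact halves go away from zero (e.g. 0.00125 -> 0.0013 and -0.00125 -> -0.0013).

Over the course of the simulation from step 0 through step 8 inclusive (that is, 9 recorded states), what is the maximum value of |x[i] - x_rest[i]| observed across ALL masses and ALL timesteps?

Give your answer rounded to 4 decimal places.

Step 0: x=[4.0000 4.0000] v=[0.0000 2.0000]
Step 1: x=[3.8400 4.5200] v=[-0.8000 2.6000]
Step 2: x=[3.5536 5.1328] v=[-1.4320 3.0640]
Step 3: x=[3.1882 5.8024] v=[-1.8269 3.3482]
Step 4: x=[2.7999 6.4875] v=[-1.9417 3.4254]
Step 5: x=[2.4471 7.1451] v=[-1.7642 3.2879]
Step 6: x=[2.1843 7.7348] v=[-1.3140 2.9483]
Step 7: x=[2.0561 8.2224] v=[-0.6408 2.4382]
Step 8: x=[2.0923 8.5834] v=[0.1812 1.8049]
Max displacement = 2.5834

Answer: 2.5834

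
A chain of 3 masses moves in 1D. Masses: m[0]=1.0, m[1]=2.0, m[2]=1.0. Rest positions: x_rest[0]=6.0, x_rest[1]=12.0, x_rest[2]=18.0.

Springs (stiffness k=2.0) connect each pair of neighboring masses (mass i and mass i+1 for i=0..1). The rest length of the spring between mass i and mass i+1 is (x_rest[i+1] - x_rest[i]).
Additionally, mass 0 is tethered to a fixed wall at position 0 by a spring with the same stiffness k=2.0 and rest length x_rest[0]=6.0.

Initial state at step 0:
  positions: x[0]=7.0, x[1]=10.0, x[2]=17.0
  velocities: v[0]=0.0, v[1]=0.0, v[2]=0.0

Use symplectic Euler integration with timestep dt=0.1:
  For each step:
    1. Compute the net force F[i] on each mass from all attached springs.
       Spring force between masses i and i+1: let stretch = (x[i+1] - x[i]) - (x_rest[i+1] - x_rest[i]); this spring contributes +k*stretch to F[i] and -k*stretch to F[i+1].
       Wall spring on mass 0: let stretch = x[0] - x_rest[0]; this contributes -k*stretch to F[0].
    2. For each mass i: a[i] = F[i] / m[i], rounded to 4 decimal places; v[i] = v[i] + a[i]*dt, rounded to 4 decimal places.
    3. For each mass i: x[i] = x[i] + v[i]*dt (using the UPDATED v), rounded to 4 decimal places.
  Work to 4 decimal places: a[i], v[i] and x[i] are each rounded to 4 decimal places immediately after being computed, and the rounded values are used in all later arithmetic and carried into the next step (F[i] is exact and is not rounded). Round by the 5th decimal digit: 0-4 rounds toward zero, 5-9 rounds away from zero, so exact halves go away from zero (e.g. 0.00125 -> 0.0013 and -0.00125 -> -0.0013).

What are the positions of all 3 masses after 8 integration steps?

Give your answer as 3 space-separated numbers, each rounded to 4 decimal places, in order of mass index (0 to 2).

Answer: 4.8741 11.1006 16.5056

Derivation:
Step 0: x=[7.0000 10.0000 17.0000] v=[0.0000 0.0000 0.0000]
Step 1: x=[6.9200 10.0400 16.9800] v=[-0.8000 0.4000 -0.2000]
Step 2: x=[6.7640 10.1182 16.9412] v=[-1.5600 0.7820 -0.3880]
Step 3: x=[6.5398 10.2311 16.8859] v=[-2.2420 1.1289 -0.5526]
Step 4: x=[6.2586 10.3736 16.8175] v=[-2.8117 1.4253 -0.6836]
Step 5: x=[5.9346 10.5394 16.7403] v=[-3.2404 1.6582 -0.7724]
Step 6: x=[5.5840 10.7212 16.6590] v=[-3.5064 1.8178 -0.8126]
Step 7: x=[5.2244 10.9110 16.5790] v=[-3.5958 1.8979 -0.8002]
Step 8: x=[4.8741 11.1006 16.5056] v=[-3.5034 1.8960 -0.7338]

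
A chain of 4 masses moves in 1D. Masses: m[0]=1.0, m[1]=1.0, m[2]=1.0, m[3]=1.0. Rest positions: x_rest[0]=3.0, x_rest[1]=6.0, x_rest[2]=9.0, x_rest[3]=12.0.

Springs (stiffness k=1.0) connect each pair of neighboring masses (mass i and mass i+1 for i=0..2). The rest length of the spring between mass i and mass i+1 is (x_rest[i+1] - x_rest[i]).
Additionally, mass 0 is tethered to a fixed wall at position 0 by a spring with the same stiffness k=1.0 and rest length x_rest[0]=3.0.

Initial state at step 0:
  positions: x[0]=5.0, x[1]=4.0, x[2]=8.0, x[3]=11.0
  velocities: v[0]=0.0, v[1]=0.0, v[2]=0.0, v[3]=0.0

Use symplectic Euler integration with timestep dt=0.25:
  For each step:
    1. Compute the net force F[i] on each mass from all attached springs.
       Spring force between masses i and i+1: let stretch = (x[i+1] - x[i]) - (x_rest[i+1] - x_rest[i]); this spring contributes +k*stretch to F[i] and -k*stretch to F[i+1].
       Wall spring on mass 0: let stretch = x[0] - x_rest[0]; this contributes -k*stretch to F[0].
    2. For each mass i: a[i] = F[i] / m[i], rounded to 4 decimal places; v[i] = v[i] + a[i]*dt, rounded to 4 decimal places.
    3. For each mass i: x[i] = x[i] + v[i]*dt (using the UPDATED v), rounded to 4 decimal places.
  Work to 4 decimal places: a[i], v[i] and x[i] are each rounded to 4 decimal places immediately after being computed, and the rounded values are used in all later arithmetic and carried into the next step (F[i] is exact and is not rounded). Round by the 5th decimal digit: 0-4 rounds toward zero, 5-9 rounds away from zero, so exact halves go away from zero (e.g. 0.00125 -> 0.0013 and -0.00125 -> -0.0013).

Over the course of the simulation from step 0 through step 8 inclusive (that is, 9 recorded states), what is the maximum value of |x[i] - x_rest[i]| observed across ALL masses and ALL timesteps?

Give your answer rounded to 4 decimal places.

Answer: 2.3760

Derivation:
Step 0: x=[5.0000 4.0000 8.0000 11.0000] v=[0.0000 0.0000 0.0000 0.0000]
Step 1: x=[4.6250 4.3125 7.9375 11.0000] v=[-1.5000 1.2500 -0.2500 0.0000]
Step 2: x=[3.9414 4.8711 7.8399 10.9961] v=[-2.7344 2.2344 -0.3906 -0.0156]
Step 3: x=[3.0696 5.5572 7.7540 10.9824] v=[-3.4873 2.7442 -0.3438 -0.0547]
Step 4: x=[2.1614 6.2251 7.7325 10.9545] v=[-3.6328 2.6715 -0.0859 -0.1118]
Step 5: x=[1.3721 6.7332 7.8182 10.9127] v=[-3.1572 2.0324 0.3428 -0.1673]
Step 6: x=[0.8321 6.9741 8.0295 10.8650] v=[-2.1600 0.9634 0.8452 -0.1909]
Step 7: x=[0.6240 6.8970 8.3521 10.8276] v=[-0.8325 -0.3083 1.2902 -0.1498]
Step 8: x=[0.7690 6.5188 8.7384 10.8229] v=[0.5798 -1.5128 1.5453 -0.0187]
Max displacement = 2.3760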